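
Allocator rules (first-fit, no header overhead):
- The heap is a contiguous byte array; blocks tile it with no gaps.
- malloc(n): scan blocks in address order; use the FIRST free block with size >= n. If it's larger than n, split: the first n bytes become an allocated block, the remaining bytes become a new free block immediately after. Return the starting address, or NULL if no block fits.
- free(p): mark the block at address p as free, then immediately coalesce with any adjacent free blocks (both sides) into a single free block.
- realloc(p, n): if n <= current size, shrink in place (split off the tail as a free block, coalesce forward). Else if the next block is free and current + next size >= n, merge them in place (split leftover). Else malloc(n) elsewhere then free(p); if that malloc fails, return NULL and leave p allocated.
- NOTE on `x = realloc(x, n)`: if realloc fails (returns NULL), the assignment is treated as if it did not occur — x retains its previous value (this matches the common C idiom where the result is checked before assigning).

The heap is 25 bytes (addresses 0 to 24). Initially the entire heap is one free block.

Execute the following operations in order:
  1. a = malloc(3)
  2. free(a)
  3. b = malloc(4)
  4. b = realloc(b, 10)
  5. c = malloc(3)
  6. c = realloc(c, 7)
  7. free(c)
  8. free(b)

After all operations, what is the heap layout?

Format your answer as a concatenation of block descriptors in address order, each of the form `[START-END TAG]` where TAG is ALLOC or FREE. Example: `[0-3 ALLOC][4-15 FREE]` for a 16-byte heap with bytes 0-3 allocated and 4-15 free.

Answer: [0-24 FREE]

Derivation:
Op 1: a = malloc(3) -> a = 0; heap: [0-2 ALLOC][3-24 FREE]
Op 2: free(a) -> (freed a); heap: [0-24 FREE]
Op 3: b = malloc(4) -> b = 0; heap: [0-3 ALLOC][4-24 FREE]
Op 4: b = realloc(b, 10) -> b = 0; heap: [0-9 ALLOC][10-24 FREE]
Op 5: c = malloc(3) -> c = 10; heap: [0-9 ALLOC][10-12 ALLOC][13-24 FREE]
Op 6: c = realloc(c, 7) -> c = 10; heap: [0-9 ALLOC][10-16 ALLOC][17-24 FREE]
Op 7: free(c) -> (freed c); heap: [0-9 ALLOC][10-24 FREE]
Op 8: free(b) -> (freed b); heap: [0-24 FREE]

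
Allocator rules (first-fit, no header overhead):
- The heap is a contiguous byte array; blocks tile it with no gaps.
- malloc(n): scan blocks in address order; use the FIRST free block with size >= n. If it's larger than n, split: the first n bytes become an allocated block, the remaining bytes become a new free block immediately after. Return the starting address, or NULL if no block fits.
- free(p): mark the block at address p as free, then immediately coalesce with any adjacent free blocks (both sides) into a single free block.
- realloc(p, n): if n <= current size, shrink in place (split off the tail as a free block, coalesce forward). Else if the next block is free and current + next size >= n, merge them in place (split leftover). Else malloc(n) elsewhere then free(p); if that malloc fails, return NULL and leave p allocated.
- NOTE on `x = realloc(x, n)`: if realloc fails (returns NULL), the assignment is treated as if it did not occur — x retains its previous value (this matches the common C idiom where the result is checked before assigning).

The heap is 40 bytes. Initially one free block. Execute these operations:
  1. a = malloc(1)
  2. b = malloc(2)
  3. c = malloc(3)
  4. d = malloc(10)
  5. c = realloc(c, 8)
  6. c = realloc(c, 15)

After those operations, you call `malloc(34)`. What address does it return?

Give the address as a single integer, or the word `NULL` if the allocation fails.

Op 1: a = malloc(1) -> a = 0; heap: [0-0 ALLOC][1-39 FREE]
Op 2: b = malloc(2) -> b = 1; heap: [0-0 ALLOC][1-2 ALLOC][3-39 FREE]
Op 3: c = malloc(3) -> c = 3; heap: [0-0 ALLOC][1-2 ALLOC][3-5 ALLOC][6-39 FREE]
Op 4: d = malloc(10) -> d = 6; heap: [0-0 ALLOC][1-2 ALLOC][3-5 ALLOC][6-15 ALLOC][16-39 FREE]
Op 5: c = realloc(c, 8) -> c = 16; heap: [0-0 ALLOC][1-2 ALLOC][3-5 FREE][6-15 ALLOC][16-23 ALLOC][24-39 FREE]
Op 6: c = realloc(c, 15) -> c = 16; heap: [0-0 ALLOC][1-2 ALLOC][3-5 FREE][6-15 ALLOC][16-30 ALLOC][31-39 FREE]
malloc(34): first-fit scan over [0-0 ALLOC][1-2 ALLOC][3-5 FREE][6-15 ALLOC][16-30 ALLOC][31-39 FREE] -> NULL

Answer: NULL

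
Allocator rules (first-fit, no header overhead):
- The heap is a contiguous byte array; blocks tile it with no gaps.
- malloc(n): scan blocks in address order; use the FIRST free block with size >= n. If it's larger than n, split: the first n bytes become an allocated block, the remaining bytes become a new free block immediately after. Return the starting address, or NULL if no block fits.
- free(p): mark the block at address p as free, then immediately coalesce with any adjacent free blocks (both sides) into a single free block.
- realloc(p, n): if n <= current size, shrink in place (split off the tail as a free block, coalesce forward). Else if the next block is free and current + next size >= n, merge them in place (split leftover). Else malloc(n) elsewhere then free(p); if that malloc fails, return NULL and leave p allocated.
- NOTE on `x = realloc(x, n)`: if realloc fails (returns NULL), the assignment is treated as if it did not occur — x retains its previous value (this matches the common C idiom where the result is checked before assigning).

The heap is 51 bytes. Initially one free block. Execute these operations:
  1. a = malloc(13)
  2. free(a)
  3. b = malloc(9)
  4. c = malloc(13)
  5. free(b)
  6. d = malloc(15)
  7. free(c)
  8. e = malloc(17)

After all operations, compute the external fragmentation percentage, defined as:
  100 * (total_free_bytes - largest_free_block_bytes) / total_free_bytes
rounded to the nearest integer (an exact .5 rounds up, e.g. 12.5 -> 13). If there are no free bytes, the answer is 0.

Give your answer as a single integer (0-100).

Op 1: a = malloc(13) -> a = 0; heap: [0-12 ALLOC][13-50 FREE]
Op 2: free(a) -> (freed a); heap: [0-50 FREE]
Op 3: b = malloc(9) -> b = 0; heap: [0-8 ALLOC][9-50 FREE]
Op 4: c = malloc(13) -> c = 9; heap: [0-8 ALLOC][9-21 ALLOC][22-50 FREE]
Op 5: free(b) -> (freed b); heap: [0-8 FREE][9-21 ALLOC][22-50 FREE]
Op 6: d = malloc(15) -> d = 22; heap: [0-8 FREE][9-21 ALLOC][22-36 ALLOC][37-50 FREE]
Op 7: free(c) -> (freed c); heap: [0-21 FREE][22-36 ALLOC][37-50 FREE]
Op 8: e = malloc(17) -> e = 0; heap: [0-16 ALLOC][17-21 FREE][22-36 ALLOC][37-50 FREE]
Free blocks: [5 14] total_free=19 largest=14 -> 100*(19-14)/19 = 500/19 ≈ 26.316 -> rounds to 26

Answer: 26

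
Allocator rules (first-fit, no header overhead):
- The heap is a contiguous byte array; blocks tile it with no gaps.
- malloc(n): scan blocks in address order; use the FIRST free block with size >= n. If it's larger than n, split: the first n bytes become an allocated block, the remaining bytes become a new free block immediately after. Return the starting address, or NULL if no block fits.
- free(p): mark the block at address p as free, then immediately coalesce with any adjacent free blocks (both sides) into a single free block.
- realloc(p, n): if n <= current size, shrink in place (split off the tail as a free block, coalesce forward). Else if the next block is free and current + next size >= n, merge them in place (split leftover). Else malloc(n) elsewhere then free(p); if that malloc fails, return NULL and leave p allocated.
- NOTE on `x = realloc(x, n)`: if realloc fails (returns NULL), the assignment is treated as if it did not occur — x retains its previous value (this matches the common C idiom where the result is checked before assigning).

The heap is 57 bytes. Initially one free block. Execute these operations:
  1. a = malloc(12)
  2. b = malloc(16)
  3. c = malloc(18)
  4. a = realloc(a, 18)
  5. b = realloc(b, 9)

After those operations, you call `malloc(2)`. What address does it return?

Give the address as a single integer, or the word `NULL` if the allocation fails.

Answer: 21

Derivation:
Op 1: a = malloc(12) -> a = 0; heap: [0-11 ALLOC][12-56 FREE]
Op 2: b = malloc(16) -> b = 12; heap: [0-11 ALLOC][12-27 ALLOC][28-56 FREE]
Op 3: c = malloc(18) -> c = 28; heap: [0-11 ALLOC][12-27 ALLOC][28-45 ALLOC][46-56 FREE]
Op 4: a = realloc(a, 18) -> NULL (a unchanged); heap: [0-11 ALLOC][12-27 ALLOC][28-45 ALLOC][46-56 FREE]
Op 5: b = realloc(b, 9) -> b = 12; heap: [0-11 ALLOC][12-20 ALLOC][21-27 FREE][28-45 ALLOC][46-56 FREE]
malloc(2): first-fit scan over [0-11 ALLOC][12-20 ALLOC][21-27 FREE][28-45 ALLOC][46-56 FREE] -> 21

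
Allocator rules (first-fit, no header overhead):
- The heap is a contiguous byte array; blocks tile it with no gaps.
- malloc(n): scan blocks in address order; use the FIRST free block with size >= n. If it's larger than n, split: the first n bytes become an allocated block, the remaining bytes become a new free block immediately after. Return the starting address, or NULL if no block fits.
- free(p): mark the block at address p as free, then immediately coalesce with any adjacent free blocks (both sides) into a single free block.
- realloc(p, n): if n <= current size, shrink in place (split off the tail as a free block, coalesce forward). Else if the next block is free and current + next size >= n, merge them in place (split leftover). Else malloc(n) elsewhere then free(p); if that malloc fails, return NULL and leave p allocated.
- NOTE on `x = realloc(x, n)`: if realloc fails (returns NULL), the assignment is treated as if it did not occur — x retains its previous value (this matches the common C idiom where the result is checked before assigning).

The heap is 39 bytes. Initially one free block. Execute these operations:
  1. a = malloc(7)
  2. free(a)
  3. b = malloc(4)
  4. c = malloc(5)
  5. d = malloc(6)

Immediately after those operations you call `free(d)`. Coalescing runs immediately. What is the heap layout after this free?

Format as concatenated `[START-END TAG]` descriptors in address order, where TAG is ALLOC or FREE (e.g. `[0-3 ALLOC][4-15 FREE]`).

Answer: [0-3 ALLOC][4-8 ALLOC][9-38 FREE]

Derivation:
Op 1: a = malloc(7) -> a = 0; heap: [0-6 ALLOC][7-38 FREE]
Op 2: free(a) -> (freed a); heap: [0-38 FREE]
Op 3: b = malloc(4) -> b = 0; heap: [0-3 ALLOC][4-38 FREE]
Op 4: c = malloc(5) -> c = 4; heap: [0-3 ALLOC][4-8 ALLOC][9-38 FREE]
Op 5: d = malloc(6) -> d = 9; heap: [0-3 ALLOC][4-8 ALLOC][9-14 ALLOC][15-38 FREE]
free(d): d = 9 -> block [9-14 ALLOC]; mark free, coalesce with adjacent free neighbors -> [0-3 ALLOC][4-8 ALLOC][9-38 FREE]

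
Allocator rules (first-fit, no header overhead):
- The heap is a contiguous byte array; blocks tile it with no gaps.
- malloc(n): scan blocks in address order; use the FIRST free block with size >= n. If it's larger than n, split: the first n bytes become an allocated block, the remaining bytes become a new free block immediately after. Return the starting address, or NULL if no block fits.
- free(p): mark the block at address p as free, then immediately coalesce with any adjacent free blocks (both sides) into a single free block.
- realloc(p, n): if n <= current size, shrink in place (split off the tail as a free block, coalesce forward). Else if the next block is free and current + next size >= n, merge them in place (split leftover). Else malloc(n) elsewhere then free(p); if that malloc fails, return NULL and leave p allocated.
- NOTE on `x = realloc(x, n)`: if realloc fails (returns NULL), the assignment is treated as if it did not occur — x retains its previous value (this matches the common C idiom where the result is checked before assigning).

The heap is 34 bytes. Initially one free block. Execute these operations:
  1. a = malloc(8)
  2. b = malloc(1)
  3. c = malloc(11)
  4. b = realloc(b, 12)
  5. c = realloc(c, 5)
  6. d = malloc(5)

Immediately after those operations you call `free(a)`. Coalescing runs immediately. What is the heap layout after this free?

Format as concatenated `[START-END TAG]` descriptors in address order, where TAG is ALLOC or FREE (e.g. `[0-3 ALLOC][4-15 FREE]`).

Op 1: a = malloc(8) -> a = 0; heap: [0-7 ALLOC][8-33 FREE]
Op 2: b = malloc(1) -> b = 8; heap: [0-7 ALLOC][8-8 ALLOC][9-33 FREE]
Op 3: c = malloc(11) -> c = 9; heap: [0-7 ALLOC][8-8 ALLOC][9-19 ALLOC][20-33 FREE]
Op 4: b = realloc(b, 12) -> b = 20; heap: [0-7 ALLOC][8-8 FREE][9-19 ALLOC][20-31 ALLOC][32-33 FREE]
Op 5: c = realloc(c, 5) -> c = 9; heap: [0-7 ALLOC][8-8 FREE][9-13 ALLOC][14-19 FREE][20-31 ALLOC][32-33 FREE]
Op 6: d = malloc(5) -> d = 14; heap: [0-7 ALLOC][8-8 FREE][9-13 ALLOC][14-18 ALLOC][19-19 FREE][20-31 ALLOC][32-33 FREE]
free(a): a = 0 -> block [0-7 ALLOC]; mark free, coalesce with adjacent free neighbors -> [0-8 FREE][9-13 ALLOC][14-18 ALLOC][19-19 FREE][20-31 ALLOC][32-33 FREE]

Answer: [0-8 FREE][9-13 ALLOC][14-18 ALLOC][19-19 FREE][20-31 ALLOC][32-33 FREE]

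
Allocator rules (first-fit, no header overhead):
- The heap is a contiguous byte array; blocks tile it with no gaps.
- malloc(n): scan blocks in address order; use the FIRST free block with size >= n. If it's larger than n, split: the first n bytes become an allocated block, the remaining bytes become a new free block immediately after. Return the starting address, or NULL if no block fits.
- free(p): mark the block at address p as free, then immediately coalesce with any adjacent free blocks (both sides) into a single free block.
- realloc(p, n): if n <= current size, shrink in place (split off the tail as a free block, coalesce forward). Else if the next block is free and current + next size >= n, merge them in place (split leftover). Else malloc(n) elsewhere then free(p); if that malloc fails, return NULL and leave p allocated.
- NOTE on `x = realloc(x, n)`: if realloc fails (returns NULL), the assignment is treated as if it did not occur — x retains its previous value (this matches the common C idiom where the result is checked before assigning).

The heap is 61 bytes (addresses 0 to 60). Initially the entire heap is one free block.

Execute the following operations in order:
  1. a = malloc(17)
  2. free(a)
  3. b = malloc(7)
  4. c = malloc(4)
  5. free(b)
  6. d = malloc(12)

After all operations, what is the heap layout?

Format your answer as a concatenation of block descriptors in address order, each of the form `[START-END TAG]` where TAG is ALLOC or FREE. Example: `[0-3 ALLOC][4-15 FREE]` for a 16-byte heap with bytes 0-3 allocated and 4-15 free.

Op 1: a = malloc(17) -> a = 0; heap: [0-16 ALLOC][17-60 FREE]
Op 2: free(a) -> (freed a); heap: [0-60 FREE]
Op 3: b = malloc(7) -> b = 0; heap: [0-6 ALLOC][7-60 FREE]
Op 4: c = malloc(4) -> c = 7; heap: [0-6 ALLOC][7-10 ALLOC][11-60 FREE]
Op 5: free(b) -> (freed b); heap: [0-6 FREE][7-10 ALLOC][11-60 FREE]
Op 6: d = malloc(12) -> d = 11; heap: [0-6 FREE][7-10 ALLOC][11-22 ALLOC][23-60 FREE]

Answer: [0-6 FREE][7-10 ALLOC][11-22 ALLOC][23-60 FREE]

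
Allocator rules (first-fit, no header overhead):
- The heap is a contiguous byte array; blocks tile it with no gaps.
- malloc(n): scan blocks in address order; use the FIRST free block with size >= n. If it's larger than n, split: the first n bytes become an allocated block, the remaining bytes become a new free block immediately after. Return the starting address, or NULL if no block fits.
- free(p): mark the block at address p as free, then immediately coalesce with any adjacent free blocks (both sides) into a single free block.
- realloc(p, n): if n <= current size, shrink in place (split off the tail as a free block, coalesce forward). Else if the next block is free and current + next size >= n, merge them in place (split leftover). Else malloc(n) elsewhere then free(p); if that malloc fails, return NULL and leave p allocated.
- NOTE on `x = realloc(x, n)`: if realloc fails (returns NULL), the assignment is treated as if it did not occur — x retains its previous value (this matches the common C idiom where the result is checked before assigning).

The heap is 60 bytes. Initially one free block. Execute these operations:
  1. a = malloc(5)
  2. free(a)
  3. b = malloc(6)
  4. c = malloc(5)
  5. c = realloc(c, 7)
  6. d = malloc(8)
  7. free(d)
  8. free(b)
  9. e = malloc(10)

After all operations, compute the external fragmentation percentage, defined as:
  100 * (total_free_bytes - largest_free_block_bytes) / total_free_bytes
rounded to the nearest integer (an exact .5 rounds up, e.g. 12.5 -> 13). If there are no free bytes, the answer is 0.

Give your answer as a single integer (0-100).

Op 1: a = malloc(5) -> a = 0; heap: [0-4 ALLOC][5-59 FREE]
Op 2: free(a) -> (freed a); heap: [0-59 FREE]
Op 3: b = malloc(6) -> b = 0; heap: [0-5 ALLOC][6-59 FREE]
Op 4: c = malloc(5) -> c = 6; heap: [0-5 ALLOC][6-10 ALLOC][11-59 FREE]
Op 5: c = realloc(c, 7) -> c = 6; heap: [0-5 ALLOC][6-12 ALLOC][13-59 FREE]
Op 6: d = malloc(8) -> d = 13; heap: [0-5 ALLOC][6-12 ALLOC][13-20 ALLOC][21-59 FREE]
Op 7: free(d) -> (freed d); heap: [0-5 ALLOC][6-12 ALLOC][13-59 FREE]
Op 8: free(b) -> (freed b); heap: [0-5 FREE][6-12 ALLOC][13-59 FREE]
Op 9: e = malloc(10) -> e = 13; heap: [0-5 FREE][6-12 ALLOC][13-22 ALLOC][23-59 FREE]
Free blocks: [6 37] total_free=43 largest=37 -> 100*(43-37)/43 = 600/43 ≈ 13.953 -> rounds to 14

Answer: 14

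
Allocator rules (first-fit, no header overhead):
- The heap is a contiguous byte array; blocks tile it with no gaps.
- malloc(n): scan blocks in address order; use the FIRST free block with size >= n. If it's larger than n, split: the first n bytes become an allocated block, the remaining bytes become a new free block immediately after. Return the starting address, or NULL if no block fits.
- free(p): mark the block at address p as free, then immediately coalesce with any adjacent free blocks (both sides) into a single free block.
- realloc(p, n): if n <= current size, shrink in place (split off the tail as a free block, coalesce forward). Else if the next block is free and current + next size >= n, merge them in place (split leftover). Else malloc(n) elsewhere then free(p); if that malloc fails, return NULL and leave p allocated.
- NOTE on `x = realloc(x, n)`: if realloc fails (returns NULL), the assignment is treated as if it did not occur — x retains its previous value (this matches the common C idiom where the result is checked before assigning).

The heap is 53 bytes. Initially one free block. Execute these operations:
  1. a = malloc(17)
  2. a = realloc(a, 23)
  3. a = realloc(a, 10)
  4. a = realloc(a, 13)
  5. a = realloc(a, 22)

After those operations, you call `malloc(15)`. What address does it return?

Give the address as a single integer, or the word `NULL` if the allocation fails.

Answer: 22

Derivation:
Op 1: a = malloc(17) -> a = 0; heap: [0-16 ALLOC][17-52 FREE]
Op 2: a = realloc(a, 23) -> a = 0; heap: [0-22 ALLOC][23-52 FREE]
Op 3: a = realloc(a, 10) -> a = 0; heap: [0-9 ALLOC][10-52 FREE]
Op 4: a = realloc(a, 13) -> a = 0; heap: [0-12 ALLOC][13-52 FREE]
Op 5: a = realloc(a, 22) -> a = 0; heap: [0-21 ALLOC][22-52 FREE]
malloc(15): first-fit scan over [0-21 ALLOC][22-52 FREE] -> 22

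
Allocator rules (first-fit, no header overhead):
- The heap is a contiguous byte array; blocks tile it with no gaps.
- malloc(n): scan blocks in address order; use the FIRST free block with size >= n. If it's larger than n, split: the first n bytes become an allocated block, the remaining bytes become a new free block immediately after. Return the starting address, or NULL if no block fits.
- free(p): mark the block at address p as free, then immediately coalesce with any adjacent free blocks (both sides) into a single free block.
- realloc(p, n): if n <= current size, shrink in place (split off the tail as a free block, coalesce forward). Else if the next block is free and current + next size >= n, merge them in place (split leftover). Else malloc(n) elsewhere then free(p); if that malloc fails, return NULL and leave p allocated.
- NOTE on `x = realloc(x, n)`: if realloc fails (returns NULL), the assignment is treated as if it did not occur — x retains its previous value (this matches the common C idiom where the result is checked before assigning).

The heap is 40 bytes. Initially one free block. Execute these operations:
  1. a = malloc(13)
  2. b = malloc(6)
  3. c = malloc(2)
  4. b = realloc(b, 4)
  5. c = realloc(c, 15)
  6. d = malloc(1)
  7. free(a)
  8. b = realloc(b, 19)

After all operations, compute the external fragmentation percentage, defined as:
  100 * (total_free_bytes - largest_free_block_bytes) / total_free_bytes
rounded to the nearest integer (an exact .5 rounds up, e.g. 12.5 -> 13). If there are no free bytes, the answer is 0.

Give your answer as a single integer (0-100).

Answer: 35

Derivation:
Op 1: a = malloc(13) -> a = 0; heap: [0-12 ALLOC][13-39 FREE]
Op 2: b = malloc(6) -> b = 13; heap: [0-12 ALLOC][13-18 ALLOC][19-39 FREE]
Op 3: c = malloc(2) -> c = 19; heap: [0-12 ALLOC][13-18 ALLOC][19-20 ALLOC][21-39 FREE]
Op 4: b = realloc(b, 4) -> b = 13; heap: [0-12 ALLOC][13-16 ALLOC][17-18 FREE][19-20 ALLOC][21-39 FREE]
Op 5: c = realloc(c, 15) -> c = 19; heap: [0-12 ALLOC][13-16 ALLOC][17-18 FREE][19-33 ALLOC][34-39 FREE]
Op 6: d = malloc(1) -> d = 17; heap: [0-12 ALLOC][13-16 ALLOC][17-17 ALLOC][18-18 FREE][19-33 ALLOC][34-39 FREE]
Op 7: free(a) -> (freed a); heap: [0-12 FREE][13-16 ALLOC][17-17 ALLOC][18-18 FREE][19-33 ALLOC][34-39 FREE]
Op 8: b = realloc(b, 19) -> NULL (b unchanged); heap: [0-12 FREE][13-16 ALLOC][17-17 ALLOC][18-18 FREE][19-33 ALLOC][34-39 FREE]
Free blocks: [13 1 6] total_free=20 largest=13 -> 100*(20-13)/20 = 700/20 = 35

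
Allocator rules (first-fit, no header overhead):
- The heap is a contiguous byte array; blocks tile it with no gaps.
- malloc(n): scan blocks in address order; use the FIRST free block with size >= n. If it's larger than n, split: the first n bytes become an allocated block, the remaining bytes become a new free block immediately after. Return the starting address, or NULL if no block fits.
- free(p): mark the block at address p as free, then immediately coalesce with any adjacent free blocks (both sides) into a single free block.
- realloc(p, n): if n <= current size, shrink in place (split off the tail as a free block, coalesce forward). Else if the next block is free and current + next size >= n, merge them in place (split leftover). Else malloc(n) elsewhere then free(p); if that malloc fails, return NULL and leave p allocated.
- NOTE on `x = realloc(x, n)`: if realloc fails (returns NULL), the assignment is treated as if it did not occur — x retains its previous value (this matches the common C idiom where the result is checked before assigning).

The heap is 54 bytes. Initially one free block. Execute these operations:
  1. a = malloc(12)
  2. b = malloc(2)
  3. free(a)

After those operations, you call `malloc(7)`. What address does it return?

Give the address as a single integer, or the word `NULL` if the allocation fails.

Answer: 0

Derivation:
Op 1: a = malloc(12) -> a = 0; heap: [0-11 ALLOC][12-53 FREE]
Op 2: b = malloc(2) -> b = 12; heap: [0-11 ALLOC][12-13 ALLOC][14-53 FREE]
Op 3: free(a) -> (freed a); heap: [0-11 FREE][12-13 ALLOC][14-53 FREE]
malloc(7): first-fit scan over [0-11 FREE][12-13 ALLOC][14-53 FREE] -> 0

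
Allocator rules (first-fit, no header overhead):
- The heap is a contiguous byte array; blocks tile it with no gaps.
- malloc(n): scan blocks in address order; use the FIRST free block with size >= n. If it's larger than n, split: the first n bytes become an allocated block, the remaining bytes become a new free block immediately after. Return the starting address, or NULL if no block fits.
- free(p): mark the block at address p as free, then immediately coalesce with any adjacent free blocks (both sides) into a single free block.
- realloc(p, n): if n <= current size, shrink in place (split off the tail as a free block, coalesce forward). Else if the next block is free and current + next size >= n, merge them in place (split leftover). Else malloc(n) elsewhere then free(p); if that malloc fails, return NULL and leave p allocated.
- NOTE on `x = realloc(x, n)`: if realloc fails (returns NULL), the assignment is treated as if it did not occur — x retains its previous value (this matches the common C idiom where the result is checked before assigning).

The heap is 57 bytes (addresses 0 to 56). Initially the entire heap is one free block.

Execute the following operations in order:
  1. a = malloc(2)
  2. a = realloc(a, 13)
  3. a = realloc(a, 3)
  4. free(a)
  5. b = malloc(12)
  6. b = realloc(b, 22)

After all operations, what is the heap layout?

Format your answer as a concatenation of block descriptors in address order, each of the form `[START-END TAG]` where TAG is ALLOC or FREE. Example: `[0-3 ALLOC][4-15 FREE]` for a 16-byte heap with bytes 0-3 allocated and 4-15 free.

Op 1: a = malloc(2) -> a = 0; heap: [0-1 ALLOC][2-56 FREE]
Op 2: a = realloc(a, 13) -> a = 0; heap: [0-12 ALLOC][13-56 FREE]
Op 3: a = realloc(a, 3) -> a = 0; heap: [0-2 ALLOC][3-56 FREE]
Op 4: free(a) -> (freed a); heap: [0-56 FREE]
Op 5: b = malloc(12) -> b = 0; heap: [0-11 ALLOC][12-56 FREE]
Op 6: b = realloc(b, 22) -> b = 0; heap: [0-21 ALLOC][22-56 FREE]

Answer: [0-21 ALLOC][22-56 FREE]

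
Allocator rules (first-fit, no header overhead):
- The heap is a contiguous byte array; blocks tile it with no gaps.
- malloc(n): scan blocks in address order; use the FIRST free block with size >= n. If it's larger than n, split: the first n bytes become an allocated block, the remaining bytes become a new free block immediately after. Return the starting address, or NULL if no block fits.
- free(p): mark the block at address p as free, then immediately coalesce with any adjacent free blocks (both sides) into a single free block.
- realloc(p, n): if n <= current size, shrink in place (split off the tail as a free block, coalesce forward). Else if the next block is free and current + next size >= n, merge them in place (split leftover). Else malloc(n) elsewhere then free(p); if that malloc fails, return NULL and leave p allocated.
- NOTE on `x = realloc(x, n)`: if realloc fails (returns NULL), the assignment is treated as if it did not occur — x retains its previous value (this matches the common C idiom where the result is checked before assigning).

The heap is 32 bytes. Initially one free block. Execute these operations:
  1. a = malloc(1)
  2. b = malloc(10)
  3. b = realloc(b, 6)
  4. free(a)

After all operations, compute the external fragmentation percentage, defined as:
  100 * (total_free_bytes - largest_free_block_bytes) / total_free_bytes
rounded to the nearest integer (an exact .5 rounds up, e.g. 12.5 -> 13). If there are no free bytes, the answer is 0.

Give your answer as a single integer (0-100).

Op 1: a = malloc(1) -> a = 0; heap: [0-0 ALLOC][1-31 FREE]
Op 2: b = malloc(10) -> b = 1; heap: [0-0 ALLOC][1-10 ALLOC][11-31 FREE]
Op 3: b = realloc(b, 6) -> b = 1; heap: [0-0 ALLOC][1-6 ALLOC][7-31 FREE]
Op 4: free(a) -> (freed a); heap: [0-0 FREE][1-6 ALLOC][7-31 FREE]
Free blocks: [1 25] total_free=26 largest=25 -> 100*(26-25)/26 = 100/26 ≈ 3.846 -> rounds to 4

Answer: 4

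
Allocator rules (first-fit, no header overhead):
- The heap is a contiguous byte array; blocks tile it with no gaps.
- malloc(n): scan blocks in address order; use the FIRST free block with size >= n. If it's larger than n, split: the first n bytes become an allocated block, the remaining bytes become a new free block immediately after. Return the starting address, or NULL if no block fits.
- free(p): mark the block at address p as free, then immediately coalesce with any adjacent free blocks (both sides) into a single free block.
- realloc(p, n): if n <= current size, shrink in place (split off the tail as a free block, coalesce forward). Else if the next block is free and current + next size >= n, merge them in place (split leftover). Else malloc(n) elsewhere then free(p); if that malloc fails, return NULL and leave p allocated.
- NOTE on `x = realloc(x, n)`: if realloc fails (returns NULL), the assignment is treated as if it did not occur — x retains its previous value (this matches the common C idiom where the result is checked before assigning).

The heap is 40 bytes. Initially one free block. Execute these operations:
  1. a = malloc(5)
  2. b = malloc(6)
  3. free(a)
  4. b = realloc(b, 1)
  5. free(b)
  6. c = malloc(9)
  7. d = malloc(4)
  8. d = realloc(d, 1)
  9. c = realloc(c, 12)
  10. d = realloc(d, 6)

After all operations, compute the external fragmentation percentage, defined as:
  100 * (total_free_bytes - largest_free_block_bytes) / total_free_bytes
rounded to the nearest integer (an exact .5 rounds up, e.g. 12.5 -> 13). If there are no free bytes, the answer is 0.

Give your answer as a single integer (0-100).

Answer: 18

Derivation:
Op 1: a = malloc(5) -> a = 0; heap: [0-4 ALLOC][5-39 FREE]
Op 2: b = malloc(6) -> b = 5; heap: [0-4 ALLOC][5-10 ALLOC][11-39 FREE]
Op 3: free(a) -> (freed a); heap: [0-4 FREE][5-10 ALLOC][11-39 FREE]
Op 4: b = realloc(b, 1) -> b = 5; heap: [0-4 FREE][5-5 ALLOC][6-39 FREE]
Op 5: free(b) -> (freed b); heap: [0-39 FREE]
Op 6: c = malloc(9) -> c = 0; heap: [0-8 ALLOC][9-39 FREE]
Op 7: d = malloc(4) -> d = 9; heap: [0-8 ALLOC][9-12 ALLOC][13-39 FREE]
Op 8: d = realloc(d, 1) -> d = 9; heap: [0-8 ALLOC][9-9 ALLOC][10-39 FREE]
Op 9: c = realloc(c, 12) -> c = 10; heap: [0-8 FREE][9-9 ALLOC][10-21 ALLOC][22-39 FREE]
Op 10: d = realloc(d, 6) -> d = 0; heap: [0-5 ALLOC][6-9 FREE][10-21 ALLOC][22-39 FREE]
Free blocks: [4 18] total_free=22 largest=18 -> 100*(22-18)/22 = 400/22 ≈ 18.182 -> rounds to 18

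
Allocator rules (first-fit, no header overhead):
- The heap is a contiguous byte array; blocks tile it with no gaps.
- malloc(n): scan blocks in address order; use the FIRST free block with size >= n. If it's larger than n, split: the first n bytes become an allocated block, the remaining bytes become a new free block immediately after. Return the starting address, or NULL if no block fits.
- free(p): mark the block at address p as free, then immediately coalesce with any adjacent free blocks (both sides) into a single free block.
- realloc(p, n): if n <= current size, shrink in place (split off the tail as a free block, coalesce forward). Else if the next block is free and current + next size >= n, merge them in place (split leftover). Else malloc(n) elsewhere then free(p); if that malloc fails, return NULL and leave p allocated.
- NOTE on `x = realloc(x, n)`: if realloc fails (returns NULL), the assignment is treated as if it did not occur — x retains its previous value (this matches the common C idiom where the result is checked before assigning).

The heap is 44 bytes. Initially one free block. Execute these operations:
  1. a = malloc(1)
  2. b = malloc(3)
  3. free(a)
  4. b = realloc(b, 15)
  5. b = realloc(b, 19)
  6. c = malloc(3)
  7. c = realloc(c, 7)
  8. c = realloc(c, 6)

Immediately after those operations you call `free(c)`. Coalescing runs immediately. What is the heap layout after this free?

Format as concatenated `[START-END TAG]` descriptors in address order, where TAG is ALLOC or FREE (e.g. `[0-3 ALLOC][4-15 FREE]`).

Op 1: a = malloc(1) -> a = 0; heap: [0-0 ALLOC][1-43 FREE]
Op 2: b = malloc(3) -> b = 1; heap: [0-0 ALLOC][1-3 ALLOC][4-43 FREE]
Op 3: free(a) -> (freed a); heap: [0-0 FREE][1-3 ALLOC][4-43 FREE]
Op 4: b = realloc(b, 15) -> b = 1; heap: [0-0 FREE][1-15 ALLOC][16-43 FREE]
Op 5: b = realloc(b, 19) -> b = 1; heap: [0-0 FREE][1-19 ALLOC][20-43 FREE]
Op 6: c = malloc(3) -> c = 20; heap: [0-0 FREE][1-19 ALLOC][20-22 ALLOC][23-43 FREE]
Op 7: c = realloc(c, 7) -> c = 20; heap: [0-0 FREE][1-19 ALLOC][20-26 ALLOC][27-43 FREE]
Op 8: c = realloc(c, 6) -> c = 20; heap: [0-0 FREE][1-19 ALLOC][20-25 ALLOC][26-43 FREE]
free(c): c = 20 -> block [20-25 ALLOC]; mark free, coalesce with adjacent free neighbors -> [0-0 FREE][1-19 ALLOC][20-43 FREE]

Answer: [0-0 FREE][1-19 ALLOC][20-43 FREE]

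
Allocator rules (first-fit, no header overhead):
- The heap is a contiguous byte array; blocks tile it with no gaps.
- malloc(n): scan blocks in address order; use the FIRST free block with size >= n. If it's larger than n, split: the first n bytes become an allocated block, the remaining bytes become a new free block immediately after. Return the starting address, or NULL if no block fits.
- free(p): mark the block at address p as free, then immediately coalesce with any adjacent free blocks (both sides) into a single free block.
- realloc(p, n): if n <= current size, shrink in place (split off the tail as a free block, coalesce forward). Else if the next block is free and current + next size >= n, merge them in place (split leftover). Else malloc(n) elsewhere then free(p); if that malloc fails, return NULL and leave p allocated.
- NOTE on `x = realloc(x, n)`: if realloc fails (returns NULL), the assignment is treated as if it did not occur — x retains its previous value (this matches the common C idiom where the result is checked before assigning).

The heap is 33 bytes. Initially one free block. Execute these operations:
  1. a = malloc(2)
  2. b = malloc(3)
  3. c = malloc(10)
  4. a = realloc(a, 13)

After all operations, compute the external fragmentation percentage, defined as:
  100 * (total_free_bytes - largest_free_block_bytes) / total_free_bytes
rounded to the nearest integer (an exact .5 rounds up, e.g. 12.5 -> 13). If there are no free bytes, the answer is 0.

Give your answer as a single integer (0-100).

Answer: 29

Derivation:
Op 1: a = malloc(2) -> a = 0; heap: [0-1 ALLOC][2-32 FREE]
Op 2: b = malloc(3) -> b = 2; heap: [0-1 ALLOC][2-4 ALLOC][5-32 FREE]
Op 3: c = malloc(10) -> c = 5; heap: [0-1 ALLOC][2-4 ALLOC][5-14 ALLOC][15-32 FREE]
Op 4: a = realloc(a, 13) -> a = 15; heap: [0-1 FREE][2-4 ALLOC][5-14 ALLOC][15-27 ALLOC][28-32 FREE]
Free blocks: [2 5] total_free=7 largest=5 -> 100*(7-5)/7 = 200/7 ≈ 28.571 -> rounds to 29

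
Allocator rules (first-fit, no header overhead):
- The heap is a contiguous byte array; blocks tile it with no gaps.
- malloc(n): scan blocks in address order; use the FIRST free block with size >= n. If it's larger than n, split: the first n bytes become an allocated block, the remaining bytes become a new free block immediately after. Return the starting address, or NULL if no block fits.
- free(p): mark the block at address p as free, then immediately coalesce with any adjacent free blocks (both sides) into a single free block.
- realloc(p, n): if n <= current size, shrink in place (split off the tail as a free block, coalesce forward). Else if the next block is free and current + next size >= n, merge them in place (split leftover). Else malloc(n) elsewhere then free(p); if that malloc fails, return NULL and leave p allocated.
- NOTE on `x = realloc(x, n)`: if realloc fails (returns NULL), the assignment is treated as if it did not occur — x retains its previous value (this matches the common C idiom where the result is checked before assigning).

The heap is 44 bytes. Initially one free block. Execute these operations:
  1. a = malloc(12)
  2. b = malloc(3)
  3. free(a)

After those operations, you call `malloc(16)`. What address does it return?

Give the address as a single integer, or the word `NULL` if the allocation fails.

Answer: 15

Derivation:
Op 1: a = malloc(12) -> a = 0; heap: [0-11 ALLOC][12-43 FREE]
Op 2: b = malloc(3) -> b = 12; heap: [0-11 ALLOC][12-14 ALLOC][15-43 FREE]
Op 3: free(a) -> (freed a); heap: [0-11 FREE][12-14 ALLOC][15-43 FREE]
malloc(16): first-fit scan over [0-11 FREE][12-14 ALLOC][15-43 FREE] -> 15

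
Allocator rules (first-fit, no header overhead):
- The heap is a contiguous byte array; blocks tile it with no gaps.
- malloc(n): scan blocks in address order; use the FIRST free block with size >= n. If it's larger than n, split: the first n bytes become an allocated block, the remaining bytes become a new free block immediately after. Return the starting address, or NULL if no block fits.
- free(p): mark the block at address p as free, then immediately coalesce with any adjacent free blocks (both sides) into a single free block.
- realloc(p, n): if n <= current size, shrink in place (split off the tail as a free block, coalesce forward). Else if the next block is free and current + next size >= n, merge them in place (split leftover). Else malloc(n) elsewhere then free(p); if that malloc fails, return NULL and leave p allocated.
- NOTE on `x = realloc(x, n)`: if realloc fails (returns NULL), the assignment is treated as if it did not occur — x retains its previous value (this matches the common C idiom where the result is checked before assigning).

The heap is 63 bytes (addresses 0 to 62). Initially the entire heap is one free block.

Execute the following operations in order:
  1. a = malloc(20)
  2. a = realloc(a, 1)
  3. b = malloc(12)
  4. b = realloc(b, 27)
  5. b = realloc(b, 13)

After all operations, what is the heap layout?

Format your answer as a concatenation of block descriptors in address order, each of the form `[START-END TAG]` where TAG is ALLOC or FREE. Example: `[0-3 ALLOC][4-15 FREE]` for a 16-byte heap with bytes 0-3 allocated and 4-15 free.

Answer: [0-0 ALLOC][1-13 ALLOC][14-62 FREE]

Derivation:
Op 1: a = malloc(20) -> a = 0; heap: [0-19 ALLOC][20-62 FREE]
Op 2: a = realloc(a, 1) -> a = 0; heap: [0-0 ALLOC][1-62 FREE]
Op 3: b = malloc(12) -> b = 1; heap: [0-0 ALLOC][1-12 ALLOC][13-62 FREE]
Op 4: b = realloc(b, 27) -> b = 1; heap: [0-0 ALLOC][1-27 ALLOC][28-62 FREE]
Op 5: b = realloc(b, 13) -> b = 1; heap: [0-0 ALLOC][1-13 ALLOC][14-62 FREE]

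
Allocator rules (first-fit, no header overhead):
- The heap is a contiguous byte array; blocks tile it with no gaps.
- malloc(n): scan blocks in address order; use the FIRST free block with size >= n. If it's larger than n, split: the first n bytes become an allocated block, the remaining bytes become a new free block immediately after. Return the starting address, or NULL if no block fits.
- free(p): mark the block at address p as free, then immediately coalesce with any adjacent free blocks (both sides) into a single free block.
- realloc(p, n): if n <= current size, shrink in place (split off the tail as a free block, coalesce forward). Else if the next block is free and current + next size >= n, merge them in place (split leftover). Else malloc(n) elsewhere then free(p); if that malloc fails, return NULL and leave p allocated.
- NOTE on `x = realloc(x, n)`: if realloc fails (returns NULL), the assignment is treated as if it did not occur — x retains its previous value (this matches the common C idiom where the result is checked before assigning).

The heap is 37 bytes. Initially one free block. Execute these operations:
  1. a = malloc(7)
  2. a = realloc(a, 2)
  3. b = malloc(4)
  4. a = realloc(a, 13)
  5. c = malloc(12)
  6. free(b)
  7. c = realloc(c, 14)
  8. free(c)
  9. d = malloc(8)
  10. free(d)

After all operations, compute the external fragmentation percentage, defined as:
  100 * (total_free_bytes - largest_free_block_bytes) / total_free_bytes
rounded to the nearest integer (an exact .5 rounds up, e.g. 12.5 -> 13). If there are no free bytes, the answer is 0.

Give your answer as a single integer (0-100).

Answer: 25

Derivation:
Op 1: a = malloc(7) -> a = 0; heap: [0-6 ALLOC][7-36 FREE]
Op 2: a = realloc(a, 2) -> a = 0; heap: [0-1 ALLOC][2-36 FREE]
Op 3: b = malloc(4) -> b = 2; heap: [0-1 ALLOC][2-5 ALLOC][6-36 FREE]
Op 4: a = realloc(a, 13) -> a = 6; heap: [0-1 FREE][2-5 ALLOC][6-18 ALLOC][19-36 FREE]
Op 5: c = malloc(12) -> c = 19; heap: [0-1 FREE][2-5 ALLOC][6-18 ALLOC][19-30 ALLOC][31-36 FREE]
Op 6: free(b) -> (freed b); heap: [0-5 FREE][6-18 ALLOC][19-30 ALLOC][31-36 FREE]
Op 7: c = realloc(c, 14) -> c = 19; heap: [0-5 FREE][6-18 ALLOC][19-32 ALLOC][33-36 FREE]
Op 8: free(c) -> (freed c); heap: [0-5 FREE][6-18 ALLOC][19-36 FREE]
Op 9: d = malloc(8) -> d = 19; heap: [0-5 FREE][6-18 ALLOC][19-26 ALLOC][27-36 FREE]
Op 10: free(d) -> (freed d); heap: [0-5 FREE][6-18 ALLOC][19-36 FREE]
Free blocks: [6 18] total_free=24 largest=18 -> 100*(24-18)/24 = 600/24 = 25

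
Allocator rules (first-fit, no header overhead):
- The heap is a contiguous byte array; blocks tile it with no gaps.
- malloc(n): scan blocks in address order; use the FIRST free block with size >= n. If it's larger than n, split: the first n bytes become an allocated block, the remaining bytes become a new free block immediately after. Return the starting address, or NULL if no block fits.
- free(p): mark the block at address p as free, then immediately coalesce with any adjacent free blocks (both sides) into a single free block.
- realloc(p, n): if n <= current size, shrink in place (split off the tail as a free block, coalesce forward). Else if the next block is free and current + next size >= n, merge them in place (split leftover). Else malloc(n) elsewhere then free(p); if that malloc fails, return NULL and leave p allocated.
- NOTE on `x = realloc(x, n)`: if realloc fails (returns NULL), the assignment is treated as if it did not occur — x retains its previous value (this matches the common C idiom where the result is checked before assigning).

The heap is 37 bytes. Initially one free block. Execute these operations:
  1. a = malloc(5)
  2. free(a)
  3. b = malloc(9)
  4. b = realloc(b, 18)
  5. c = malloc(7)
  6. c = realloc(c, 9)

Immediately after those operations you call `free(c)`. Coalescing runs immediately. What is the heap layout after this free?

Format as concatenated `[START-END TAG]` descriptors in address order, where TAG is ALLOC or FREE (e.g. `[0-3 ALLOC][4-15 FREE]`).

Answer: [0-17 ALLOC][18-36 FREE]

Derivation:
Op 1: a = malloc(5) -> a = 0; heap: [0-4 ALLOC][5-36 FREE]
Op 2: free(a) -> (freed a); heap: [0-36 FREE]
Op 3: b = malloc(9) -> b = 0; heap: [0-8 ALLOC][9-36 FREE]
Op 4: b = realloc(b, 18) -> b = 0; heap: [0-17 ALLOC][18-36 FREE]
Op 5: c = malloc(7) -> c = 18; heap: [0-17 ALLOC][18-24 ALLOC][25-36 FREE]
Op 6: c = realloc(c, 9) -> c = 18; heap: [0-17 ALLOC][18-26 ALLOC][27-36 FREE]
free(c): c = 18 -> block [18-26 ALLOC]; mark free, coalesce with adjacent free neighbors -> [0-17 ALLOC][18-36 FREE]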